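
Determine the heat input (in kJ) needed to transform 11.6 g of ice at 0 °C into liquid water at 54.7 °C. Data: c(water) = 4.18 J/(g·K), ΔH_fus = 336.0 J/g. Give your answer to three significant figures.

q = 6.55 kJ

q1 (melt at 0 °C): 11.6 × 336.0 = 3898 J
q2 (heat water 0.0→54.7 °C): 11.6 × 4.18 × 54.7 = 2652 J
Total: 3898 + 2652 = 6550 J = 6.55 kJ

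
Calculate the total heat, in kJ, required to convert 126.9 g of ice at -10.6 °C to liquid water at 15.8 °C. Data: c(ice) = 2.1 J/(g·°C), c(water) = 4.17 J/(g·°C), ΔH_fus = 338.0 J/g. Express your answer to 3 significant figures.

q = 54.1 kJ

q1 (heat ice -10.6→0.0 °C): 126.9 × 2.1 × 10.6 = 2825 J
q2 (melt at 0 °C): 126.9 × 338.0 = 42892 J
q3 (heat water 0.0→15.8 °C): 126.9 × 4.17 × 15.8 = 8361 J
Total: 2825 + 42892 + 8361 = 54078 J = 54.1 kJ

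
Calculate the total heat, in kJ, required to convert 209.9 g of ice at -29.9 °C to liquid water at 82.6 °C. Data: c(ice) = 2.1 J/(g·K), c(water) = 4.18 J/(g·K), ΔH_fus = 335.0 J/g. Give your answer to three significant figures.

q = 156 kJ

q1 (heat ice -29.9→0.0 °C): 209.9 × 2.1 × 29.9 = 13180 J
q2 (melt at 0 °C): 209.9 × 335.0 = 70317 J
q3 (heat water 0.0→82.6 °C): 209.9 × 4.18 × 82.6 = 72472 J
Total: 13180 + 70317 + 72472 = 155969 J = 156 kJ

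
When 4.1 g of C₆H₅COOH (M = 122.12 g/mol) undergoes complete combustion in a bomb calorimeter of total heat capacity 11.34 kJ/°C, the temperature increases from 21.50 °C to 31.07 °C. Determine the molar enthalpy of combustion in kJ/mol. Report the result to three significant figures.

ΔT = 31.07 − 21.50 = 9.57 °C
q_cal = C_cal × ΔT = 11.34 × 9.57 = 108.5238 kJ
n = 4.1 / 122.12 = 0.03357 mol
q_rxn = −q_cal = -108.5238 kJ
ΔH = -108.5238 / 0.03357 = -3233 kJ/mol

ΔH = -3230 kJ/mol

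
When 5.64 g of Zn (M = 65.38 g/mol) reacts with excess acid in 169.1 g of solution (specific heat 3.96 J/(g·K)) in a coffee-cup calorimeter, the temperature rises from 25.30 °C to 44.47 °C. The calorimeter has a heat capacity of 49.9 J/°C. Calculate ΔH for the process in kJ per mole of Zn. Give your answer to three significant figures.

ΔH = -160 kJ/mol

|ΔT| = |44.47 − 25.30| = 19.17 °C
|q_surr| = (169.1 × 3.96 + 49.9) × 19.17 = 719.536 × 19.17 = 13790 J
n(Zn) = 5.64 / 65.38 = 0.08626 mol
Temperature rose, so q_rxn = −|q_surr| = -13.79 kJ
ΔH = q_rxn / n = -159.9 kJ/mol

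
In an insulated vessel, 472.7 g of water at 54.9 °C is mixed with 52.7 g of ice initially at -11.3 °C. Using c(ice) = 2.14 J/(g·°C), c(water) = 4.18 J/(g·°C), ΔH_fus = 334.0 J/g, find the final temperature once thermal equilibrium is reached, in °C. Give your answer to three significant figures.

Heat to bring ice to 0 °C and melt it: q₁ = 52.7×2.14×11.3 + 52.7×334.0 = 18876 J
Heat the water can supply cooling to 0 °C: 472.7×4.18×54.9 = 108476 J > q₁, so all ice melts.
Energy balance: 472.7×4.18×(54.9 − T) = 18876 + 52.7×4.18×(T − 0)
1975.886(54.9 − T) = 18876 + 220.286 T
108476 − 18876 = 2196.172 T
T = 89600 / 2196.172 = 40.80 °C

T_f = 40.8 °C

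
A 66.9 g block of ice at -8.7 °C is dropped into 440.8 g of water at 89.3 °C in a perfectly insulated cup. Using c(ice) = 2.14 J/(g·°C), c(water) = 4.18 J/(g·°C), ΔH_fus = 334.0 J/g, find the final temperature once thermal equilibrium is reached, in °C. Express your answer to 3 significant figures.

T_f = 66.4 °C

Heat to bring ice to 0 °C and melt it: q₁ = 66.9×2.14×8.7 + 66.9×334.0 = 23590 J
Heat the water can supply cooling to 0 °C: 440.8×4.18×89.3 = 164539 J > q₁, so all ice melts.
Energy balance: 440.8×4.18×(89.3 − T) = 23590 + 66.9×4.18×(T − 0)
1842.544(89.3 − T) = 23590 + 279.642 T
164539 − 23590 = 2122.186 T
T = 140949 / 2122.186 = 66.42 °C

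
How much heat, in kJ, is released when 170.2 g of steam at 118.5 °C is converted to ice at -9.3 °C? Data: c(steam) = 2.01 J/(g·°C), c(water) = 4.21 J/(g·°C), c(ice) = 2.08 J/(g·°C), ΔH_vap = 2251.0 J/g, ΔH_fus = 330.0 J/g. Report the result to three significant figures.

q = 521 kJ

q1 (cool steam 118.5→100 °C): 170.2 × 2.01 × 18.5 = 6329 J
q2 (condense at 100 °C): 170.2 × 2251.0 = 383120 J
q3 (cool water 100→0 °C): 170.2 × 4.21 × 100.0 = 71654 J
q4 (freeze at 0 °C): 170.2 × 330.0 = 56166 J
q5 (cool ice 0→-9.3 °C): 170.2 × 2.08 × 9.3 = 3292 J
Total: 6329 + 383120 + 71654 + 56166 + 3292 = 520561 J = 521 kJ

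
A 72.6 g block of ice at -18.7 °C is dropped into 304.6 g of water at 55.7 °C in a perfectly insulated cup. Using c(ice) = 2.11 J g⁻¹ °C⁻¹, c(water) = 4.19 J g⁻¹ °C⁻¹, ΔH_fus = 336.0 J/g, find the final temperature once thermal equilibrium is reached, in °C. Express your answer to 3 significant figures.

Heat to bring ice to 0 °C and melt it: q₁ = 72.6×2.11×18.7 + 72.6×336.0 = 27258 J
Heat the water can supply cooling to 0 °C: 304.6×4.19×55.7 = 71088.5 J > q₁, so all ice melts.
Energy balance: 304.6×4.19×(55.7 − T) = 27258 + 72.6×4.19×(T − 0)
1276.274(55.7 − T) = 27258 + 304.194 T
71088.5 − 27258 = 1580.468 T
T = 43830.5 / 1580.468 = 27.73 °C

T_f = 27.7 °C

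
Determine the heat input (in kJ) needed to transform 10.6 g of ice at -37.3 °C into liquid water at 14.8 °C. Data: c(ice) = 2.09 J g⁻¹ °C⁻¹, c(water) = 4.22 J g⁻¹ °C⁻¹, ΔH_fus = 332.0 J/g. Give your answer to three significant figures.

q = 5.01 kJ

q1 (heat ice -37.3→0.0 °C): 10.6 × 2.09 × 37.3 = 826 J
q2 (melt at 0 °C): 10.6 × 332.0 = 3519 J
q3 (heat water 0.0→14.8 °C): 10.6 × 4.22 × 14.8 = 662 J
Total: 826 + 3519 + 662 = 5007 J = 5.01 kJ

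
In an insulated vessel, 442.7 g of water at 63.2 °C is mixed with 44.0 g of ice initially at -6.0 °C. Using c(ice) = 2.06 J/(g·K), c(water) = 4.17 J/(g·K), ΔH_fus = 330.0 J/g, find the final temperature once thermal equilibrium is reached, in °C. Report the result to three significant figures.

T_f = 50.1 °C

Heat to bring ice to 0 °C and melt it: q₁ = 44.0×2.06×6.0 + 44.0×330.0 = 15064 J
Heat the water can supply cooling to 0 °C: 442.7×4.17×63.2 = 116671 J > q₁, so all ice melts.
Energy balance: 442.7×4.17×(63.2 − T) = 15064 + 44.0×4.17×(T − 0)
1846.059(63.2 − T) = 15064 + 183.48 T
116671 − 15064 = 2029.539 T
T = 101607 / 2029.539 = 50.06 °C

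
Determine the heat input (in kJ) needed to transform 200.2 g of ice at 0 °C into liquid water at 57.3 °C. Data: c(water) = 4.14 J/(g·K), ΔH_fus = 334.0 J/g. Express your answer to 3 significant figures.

q = 114 kJ

q1 (melt at 0 °C): 200.2 × 334.0 = 66867 J
q2 (heat water 0.0→57.3 °C): 200.2 × 4.14 × 57.3 = 47492 J
Total: 66867 + 47492 = 114359 J = 114 kJ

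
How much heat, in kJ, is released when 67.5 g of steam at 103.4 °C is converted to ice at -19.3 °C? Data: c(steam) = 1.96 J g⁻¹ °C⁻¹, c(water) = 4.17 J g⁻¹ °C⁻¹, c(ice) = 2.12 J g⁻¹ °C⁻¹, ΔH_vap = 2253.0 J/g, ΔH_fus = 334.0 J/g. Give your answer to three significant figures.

q1 (cool steam 103.4→100 °C): 67.5 × 1.96 × 3.4 = 450 J
q2 (condense at 100 °C): 67.5 × 2253.0 = 152078 J
q3 (cool water 100→0 °C): 67.5 × 4.17 × 100.0 = 28148 J
q4 (freeze at 0 °C): 67.5 × 334.0 = 22545 J
q5 (cool ice 0→-19.3 °C): 67.5 × 2.12 × 19.3 = 2762 J
Total: 450 + 152078 + 28148 + 22545 + 2762 = 205983 J = 206 kJ

q = 206 kJ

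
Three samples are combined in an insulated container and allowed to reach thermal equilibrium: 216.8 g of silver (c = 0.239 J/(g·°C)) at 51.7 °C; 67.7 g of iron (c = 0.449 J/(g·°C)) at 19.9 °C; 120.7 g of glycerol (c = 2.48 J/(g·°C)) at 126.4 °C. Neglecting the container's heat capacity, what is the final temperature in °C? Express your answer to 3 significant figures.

T_f = 108 °C

Σ mᵢcᵢ(T − Tᵢ) = 0  ⇒  T = Σ mᵢcᵢTᵢ / Σ mᵢcᵢ
Σ mᵢcᵢ = 216.8×0.239 + 67.7×0.449 + 120.7×2.48 = 381.5485
Σ mᵢcᵢTᵢ = 51.8152×51.7 + 30.3973×19.9 + 299.336×126.4 = 41120
T = 41120 / 381.5485 = 107.8 °C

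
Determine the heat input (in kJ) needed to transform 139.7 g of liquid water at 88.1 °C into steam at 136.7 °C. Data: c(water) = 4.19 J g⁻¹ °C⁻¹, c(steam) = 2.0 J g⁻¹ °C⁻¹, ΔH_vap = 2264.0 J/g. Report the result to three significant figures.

q1 (heat water 88.1→100.0 °C): 139.7 × 4.19 × 11.9 = 6966 J
q2 (vaporize at 100 °C): 139.7 × 2264.0 = 316281 J
q3 (heat steam 100.0→136.7 °C): 139.7 × 2.0 × 36.7 = 10254 J
Total: 6966 + 316281 + 10254 = 333501 J = 334 kJ

q = 334 kJ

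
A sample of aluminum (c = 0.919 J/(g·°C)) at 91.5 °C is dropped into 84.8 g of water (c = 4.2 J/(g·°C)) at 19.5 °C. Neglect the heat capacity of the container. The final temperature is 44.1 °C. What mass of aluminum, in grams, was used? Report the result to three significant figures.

m = 201 g

q_gained = (84.8 × 4.2) × (44.1 − 19.5) = 8762 J
q_lost = m × 0.919 × (91.5 − 44.1) = 43.5606 m
m = 8762 / 43.5606 = 201 g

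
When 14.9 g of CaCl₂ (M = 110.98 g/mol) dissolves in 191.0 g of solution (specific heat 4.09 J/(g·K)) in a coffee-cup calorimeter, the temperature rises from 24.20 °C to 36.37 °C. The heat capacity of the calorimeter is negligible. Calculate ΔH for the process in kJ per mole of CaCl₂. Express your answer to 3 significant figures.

ΔH = -70.8 kJ/mol

|ΔT| = |36.37 − 24.20| = 12.17 °C
|q_surr| = (191.0 × 4.09) × 12.17 = 781.19 × 12.17 = 9507 J
n(CaCl₂) = 14.9 / 110.98 = 0.1343 mol
Temperature rose, so q_rxn = −|q_surr| = -9.507 kJ
ΔH = q_rxn / n = -70.79 kJ/mol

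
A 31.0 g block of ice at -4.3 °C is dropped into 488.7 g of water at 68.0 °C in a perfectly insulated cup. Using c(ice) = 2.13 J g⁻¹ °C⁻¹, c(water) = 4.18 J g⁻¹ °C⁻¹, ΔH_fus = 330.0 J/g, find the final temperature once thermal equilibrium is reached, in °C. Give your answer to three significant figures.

Heat to bring ice to 0 °C and melt it: q₁ = 31.0×2.13×4.3 + 31.0×330.0 = 10514 J
Heat the water can supply cooling to 0 °C: 488.7×4.18×68.0 = 138908 J > q₁, so all ice melts.
Energy balance: 488.7×4.18×(68.0 − T) = 10514 + 31.0×4.18×(T − 0)
2042.766(68.0 − T) = 10514 + 129.58 T
138908 − 10514 = 2172.346 T
T = 128394 / 2172.346 = 59.10 °C

T_f = 59.1 °C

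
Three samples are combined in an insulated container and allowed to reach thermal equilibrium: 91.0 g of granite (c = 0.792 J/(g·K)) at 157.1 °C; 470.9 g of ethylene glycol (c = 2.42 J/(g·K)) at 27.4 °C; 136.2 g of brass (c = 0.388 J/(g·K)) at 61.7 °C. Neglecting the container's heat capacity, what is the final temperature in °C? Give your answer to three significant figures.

T_f = 36.2 °C

Σ mᵢcᵢ(T − Tᵢ) = 0  ⇒  T = Σ mᵢcᵢTᵢ / Σ mᵢcᵢ
Σ mᵢcᵢ = 91.0×0.792 + 470.9×2.42 + 136.2×0.388 = 1264.4956
Σ mᵢcᵢTᵢ = 72.072×157.1 + 1139.578×27.4 + 52.8456×61.7 = 45808
T = 45808 / 1264.4956 = 36.23 °C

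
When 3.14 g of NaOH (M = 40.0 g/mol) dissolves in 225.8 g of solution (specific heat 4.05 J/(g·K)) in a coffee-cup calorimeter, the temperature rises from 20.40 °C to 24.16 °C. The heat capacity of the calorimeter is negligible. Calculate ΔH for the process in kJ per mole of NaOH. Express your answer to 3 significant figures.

|ΔT| = |24.16 − 20.40| = 3.76 °C
|q_surr| = (225.8 × 4.05) × 3.76 = 914.49 × 3.76 = 3438 J
n(NaOH) = 3.14 / 40.0 = 0.07850 mol
Temperature rose, so q_rxn = −|q_surr| = -3.438 kJ
ΔH = q_rxn / n = -43.80 kJ/mol

ΔH = -43.8 kJ/mol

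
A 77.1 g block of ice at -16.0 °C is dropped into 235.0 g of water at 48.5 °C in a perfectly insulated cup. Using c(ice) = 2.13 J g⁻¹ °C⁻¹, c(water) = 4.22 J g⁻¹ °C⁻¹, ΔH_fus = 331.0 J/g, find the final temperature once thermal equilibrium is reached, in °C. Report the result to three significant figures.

T_f = 15.1 °C

Heat to bring ice to 0 °C and melt it: q₁ = 77.1×2.13×16.0 + 77.1×331.0 = 28148 J
Heat the water can supply cooling to 0 °C: 235.0×4.22×48.5 = 48097.5 J > q₁, so all ice melts.
Energy balance: 235.0×4.22×(48.5 − T) = 28148 + 77.1×4.22×(T − 0)
991.7(48.5 − T) = 28148 + 325.362 T
48097.5 − 28148 = 1317.062 T
T = 19949.5 / 1317.062 = 15.147 °C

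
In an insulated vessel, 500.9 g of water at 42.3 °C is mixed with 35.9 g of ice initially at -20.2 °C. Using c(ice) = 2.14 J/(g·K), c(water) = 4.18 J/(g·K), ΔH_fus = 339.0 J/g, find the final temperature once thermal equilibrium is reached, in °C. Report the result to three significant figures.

T_f = 33.4 °C

Heat to bring ice to 0 °C and melt it: q₁ = 35.9×2.14×20.2 + 35.9×339.0 = 13722 J
Heat the water can supply cooling to 0 °C: 500.9×4.18×42.3 = 88566.1 J > q₁, so all ice melts.
Energy balance: 500.9×4.18×(42.3 − T) = 13722 + 35.9×4.18×(T − 0)
2093.762(42.3 − T) = 13722 + 150.062 T
88566.1 − 13722 = 2243.824 T
T = 74844.1 / 2243.824 = 33.36 °C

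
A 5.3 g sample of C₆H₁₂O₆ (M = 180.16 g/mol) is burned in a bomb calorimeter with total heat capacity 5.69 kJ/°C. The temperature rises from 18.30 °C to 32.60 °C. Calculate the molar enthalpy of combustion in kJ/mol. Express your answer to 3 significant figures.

ΔT = 32.60 − 18.30 = 14.30 °C
q_cal = C_cal × ΔT = 5.69 × 14.30 = 81.367 kJ
n = 5.3 / 180.16 = 0.02942 mol
q_rxn = −q_cal = -81.367 kJ
ΔH = -81.367 / 0.02942 = -2766 kJ/mol

ΔH = -2770 kJ/mol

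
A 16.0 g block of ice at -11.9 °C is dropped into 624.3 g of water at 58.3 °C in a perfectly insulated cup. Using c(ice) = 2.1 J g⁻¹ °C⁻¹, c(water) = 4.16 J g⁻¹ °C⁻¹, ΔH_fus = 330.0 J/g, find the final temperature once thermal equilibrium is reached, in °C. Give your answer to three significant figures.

T_f = 54.7 °C

Heat to bring ice to 0 °C and melt it: q₁ = 16.0×2.1×11.9 + 16.0×330.0 = 5679.8 J
Heat the water can supply cooling to 0 °C: 624.3×4.16×58.3 = 151410 J > q₁, so all ice melts.
Energy balance: 624.3×4.16×(58.3 − T) = 5679.8 + 16.0×4.16×(T − 0)
2597.088(58.3 − T) = 5679.8 + 66.56 T
151410 − 5679.8 = 2663.648 T
T = 145730.2 / 2663.648 = 54.71 °C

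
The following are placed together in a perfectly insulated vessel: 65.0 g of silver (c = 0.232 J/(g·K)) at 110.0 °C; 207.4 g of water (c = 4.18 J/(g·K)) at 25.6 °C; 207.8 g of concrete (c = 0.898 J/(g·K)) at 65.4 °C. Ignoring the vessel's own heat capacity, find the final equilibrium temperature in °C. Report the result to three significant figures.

Σ mᵢcᵢ(T − Tᵢ) = 0  ⇒  T = Σ mᵢcᵢTᵢ / Σ mᵢcᵢ
Σ mᵢcᵢ = 65.0×0.232 + 207.4×4.18 + 207.8×0.898 = 1068.6164
Σ mᵢcᵢTᵢ = 15.08×110.0 + 866.932×25.6 + 186.6044×65.4 = 36056
T = 36056 / 1068.6164 = 33.74 °C

T_f = 33.7 °C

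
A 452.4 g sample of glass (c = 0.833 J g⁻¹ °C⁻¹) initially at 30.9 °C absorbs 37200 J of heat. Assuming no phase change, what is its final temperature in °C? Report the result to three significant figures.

ΔT = q / (m c) = 37200 / (452.4 × 0.833) = 98.71 °C
T_f = 30.9 + 98.71 = 129.61 °C

T_f = 130 °C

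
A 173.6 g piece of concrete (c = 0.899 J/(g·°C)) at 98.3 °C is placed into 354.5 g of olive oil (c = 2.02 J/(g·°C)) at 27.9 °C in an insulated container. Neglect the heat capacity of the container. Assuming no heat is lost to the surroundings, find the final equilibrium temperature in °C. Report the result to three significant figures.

T_f = 40.5 °C

Heat lost by concrete = heat gained by olive oil.
(173.6)(0.899)(98.3 − T) = (354.5)(2.02)(T − 27.9)
156.0664 (98.3 − T) = 716.09 (T − 27.9)
15341 − 156.0664 T = 716.09 T − 19979
35320 = 872.1564 T
T = 40.50 °C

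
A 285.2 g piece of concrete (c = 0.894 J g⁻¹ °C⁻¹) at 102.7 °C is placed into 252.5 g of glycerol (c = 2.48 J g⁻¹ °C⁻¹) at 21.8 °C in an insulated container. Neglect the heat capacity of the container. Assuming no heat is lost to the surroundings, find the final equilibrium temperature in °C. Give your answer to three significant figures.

Heat lost by concrete = heat gained by glycerol.
(285.2)(0.894)(102.7 − T) = (252.5)(2.48)(T − 21.8)
254.9688 (102.7 − T) = 626.2 (T − 21.8)
26185 − 254.9688 T = 626.2 T − 13651
39836 = 881.1688 T
T = 45.21 °C

T_f = 45.2 °C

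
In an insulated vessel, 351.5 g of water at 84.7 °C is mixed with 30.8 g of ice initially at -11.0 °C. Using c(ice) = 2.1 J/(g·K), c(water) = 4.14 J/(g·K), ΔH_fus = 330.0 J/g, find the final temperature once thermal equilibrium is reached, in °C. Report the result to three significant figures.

T_f = 71.0 °C

Heat to bring ice to 0 °C and melt it: q₁ = 30.8×2.1×11.0 + 30.8×330.0 = 10875 J
Heat the water can supply cooling to 0 °C: 351.5×4.14×84.7 = 123256 J > q₁, so all ice melts.
Energy balance: 351.5×4.14×(84.7 − T) = 10875 + 30.8×4.14×(T − 0)
1455.21(84.7 − T) = 10875 + 127.512 T
123256 − 10875 = 1582.722 T
T = 112381 / 1582.722 = 71.00 °C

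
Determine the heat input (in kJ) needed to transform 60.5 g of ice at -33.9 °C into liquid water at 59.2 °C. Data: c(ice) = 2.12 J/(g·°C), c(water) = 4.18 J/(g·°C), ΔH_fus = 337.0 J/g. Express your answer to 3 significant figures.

q = 39.7 kJ

q1 (heat ice -33.9→0.0 °C): 60.5 × 2.12 × 33.9 = 4348 J
q2 (melt at 0 °C): 60.5 × 337.0 = 20389 J
q3 (heat water 0.0→59.2 °C): 60.5 × 4.18 × 59.2 = 14971 J
Total: 4348 + 20389 + 14971 = 39708 J = 39.7 kJ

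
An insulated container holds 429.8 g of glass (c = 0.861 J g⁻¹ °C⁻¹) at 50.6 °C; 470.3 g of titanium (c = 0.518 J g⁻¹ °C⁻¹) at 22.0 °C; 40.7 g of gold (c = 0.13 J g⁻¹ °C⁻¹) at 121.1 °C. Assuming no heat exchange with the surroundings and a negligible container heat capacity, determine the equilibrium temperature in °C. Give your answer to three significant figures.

T_f = 39.9 °C

Σ mᵢcᵢ(T − Tᵢ) = 0  ⇒  T = Σ mᵢcᵢTᵢ / Σ mᵢcᵢ
Σ mᵢcᵢ = 429.8×0.861 + 470.3×0.518 + 40.7×0.13 = 618.9642
Σ mᵢcᵢTᵢ = 370.0578×50.6 + 243.6154×22.0 + 5.291×121.1 = 24725
T = 24725 / 618.9642 = 39.946 °C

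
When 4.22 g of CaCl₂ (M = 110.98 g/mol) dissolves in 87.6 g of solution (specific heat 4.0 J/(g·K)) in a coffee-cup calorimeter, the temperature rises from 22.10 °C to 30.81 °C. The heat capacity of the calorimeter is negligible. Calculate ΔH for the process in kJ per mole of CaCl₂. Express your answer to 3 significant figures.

ΔH = -80.3 kJ/mol

|ΔT| = |30.81 − 22.10| = 8.71 °C
|q_surr| = (87.6 × 4.0) × 8.71 = 350.4 × 8.71 = 3052 J
n(CaCl₂) = 4.22 / 110.98 = 0.03802 mol
Temperature rose, so q_rxn = −|q_surr| = -3.052 kJ
ΔH = q_rxn / n = -80.27 kJ/mol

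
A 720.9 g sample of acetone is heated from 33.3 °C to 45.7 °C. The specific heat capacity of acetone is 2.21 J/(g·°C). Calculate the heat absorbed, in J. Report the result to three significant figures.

q = 19800 J

q = m c ΔT = 720.9 × 2.21 × (45.7 − 33.3)
q = 720.9 × 2.21 × 12.4 = 19760 J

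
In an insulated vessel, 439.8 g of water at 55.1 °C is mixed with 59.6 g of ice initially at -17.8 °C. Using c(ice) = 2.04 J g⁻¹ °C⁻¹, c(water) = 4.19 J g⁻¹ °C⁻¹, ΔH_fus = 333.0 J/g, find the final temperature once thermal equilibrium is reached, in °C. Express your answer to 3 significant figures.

Heat to bring ice to 0 °C and melt it: q₁ = 59.6×2.04×17.8 + 59.6×333.0 = 22011 J
Heat the water can supply cooling to 0 °C: 439.8×4.19×55.1 = 101536 J > q₁, so all ice melts.
Energy balance: 439.8×4.19×(55.1 − T) = 22011 + 59.6×4.19×(T − 0)
1842.762(55.1 − T) = 22011 + 249.724 T
101536 − 22011 = 2092.486 T
T = 79525 / 2092.486 = 38.01 °C

T_f = 38.0 °C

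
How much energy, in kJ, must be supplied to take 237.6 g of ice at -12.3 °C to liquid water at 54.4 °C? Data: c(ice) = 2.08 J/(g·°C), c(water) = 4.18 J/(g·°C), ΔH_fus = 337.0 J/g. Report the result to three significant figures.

q = 140 kJ

q1 (heat ice -12.3→0.0 °C): 237.6 × 2.08 × 12.3 = 6079 J
q2 (melt at 0 °C): 237.6 × 337.0 = 80071 J
q3 (heat water 0.0→54.4 °C): 237.6 × 4.18 × 54.4 = 54028 J
Total: 6079 + 80071 + 54028 = 140178 J = 140 kJ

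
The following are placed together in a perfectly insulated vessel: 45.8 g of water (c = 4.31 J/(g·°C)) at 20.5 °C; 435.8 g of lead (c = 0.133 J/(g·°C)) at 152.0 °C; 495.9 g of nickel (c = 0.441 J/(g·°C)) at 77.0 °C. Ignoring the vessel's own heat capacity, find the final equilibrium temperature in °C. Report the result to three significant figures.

T_f = 62.6 °C

Σ mᵢcᵢ(T − Tᵢ) = 0  ⇒  T = Σ mᵢcᵢTᵢ / Σ mᵢcᵢ
Σ mᵢcᵢ = 45.8×4.31 + 435.8×0.133 + 495.9×0.441 = 474.0513
Σ mᵢcᵢTᵢ = 197.398×20.5 + 57.9614×152.0 + 218.6919×77.0 = 29696
T = 29696 / 474.0513 = 62.64 °C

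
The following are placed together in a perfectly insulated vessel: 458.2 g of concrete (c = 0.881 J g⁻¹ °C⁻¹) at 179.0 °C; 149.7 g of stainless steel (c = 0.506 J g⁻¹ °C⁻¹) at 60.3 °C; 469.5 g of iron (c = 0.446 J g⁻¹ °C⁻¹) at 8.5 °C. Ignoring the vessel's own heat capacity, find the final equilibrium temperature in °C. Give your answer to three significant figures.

Σ mᵢcᵢ(T − Tᵢ) = 0  ⇒  T = Σ mᵢcᵢTᵢ / Σ mᵢcᵢ
Σ mᵢcᵢ = 458.2×0.881 + 149.7×0.506 + 469.5×0.446 = 688.8194
Σ mᵢcᵢTᵢ = 403.6742×179.0 + 75.7482×60.3 + 209.397×8.5 = 78605
T = 78605 / 688.8194 = 114.1 °C

T_f = 114 °C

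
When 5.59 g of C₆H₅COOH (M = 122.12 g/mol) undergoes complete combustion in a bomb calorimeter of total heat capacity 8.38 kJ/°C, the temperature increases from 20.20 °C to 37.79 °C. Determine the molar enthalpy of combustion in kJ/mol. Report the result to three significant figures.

ΔH = -3220 kJ/mol

ΔT = 37.79 − 20.20 = 17.59 °C
q_cal = C_cal × ΔT = 8.38 × 17.59 = 147.4042 kJ
n = 5.59 / 122.12 = 0.04577 mol
q_rxn = −q_cal = -147.4042 kJ
ΔH = -147.4042 / 0.04577 = -3221 kJ/mol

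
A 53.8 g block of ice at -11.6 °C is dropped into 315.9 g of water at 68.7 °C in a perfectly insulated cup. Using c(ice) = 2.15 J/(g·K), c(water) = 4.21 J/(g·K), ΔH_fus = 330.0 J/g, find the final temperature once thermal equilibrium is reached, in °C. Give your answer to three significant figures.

T_f = 46.4 °C

Heat to bring ice to 0 °C and melt it: q₁ = 53.8×2.15×11.6 + 53.8×330.0 = 19096 J
Heat the water can supply cooling to 0 °C: 315.9×4.21×68.7 = 91366.8 J > q₁, so all ice melts.
Energy balance: 315.9×4.21×(68.7 − T) = 19096 + 53.8×4.21×(T − 0)
1329.939(68.7 − T) = 19096 + 226.498 T
91366.8 − 19096 = 1556.437 T
T = 72270.8 / 1556.437 = 46.43 °C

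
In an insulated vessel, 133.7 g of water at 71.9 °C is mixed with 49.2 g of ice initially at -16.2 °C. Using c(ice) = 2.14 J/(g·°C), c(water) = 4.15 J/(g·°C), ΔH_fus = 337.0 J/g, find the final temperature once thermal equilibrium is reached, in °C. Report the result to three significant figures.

T_f = 28.5 °C

Heat to bring ice to 0 °C and melt it: q₁ = 49.2×2.14×16.2 + 49.2×337.0 = 18286 J
Heat the water can supply cooling to 0 °C: 133.7×4.15×71.9 = 39894.1 J > q₁, so all ice melts.
Energy balance: 133.7×4.15×(71.9 − T) = 18286 + 49.2×4.15×(T − 0)
554.855(71.9 − T) = 18286 + 204.18 T
39894.1 − 18286 = 759.035 T
T = 21608.1 / 759.035 = 28.47 °C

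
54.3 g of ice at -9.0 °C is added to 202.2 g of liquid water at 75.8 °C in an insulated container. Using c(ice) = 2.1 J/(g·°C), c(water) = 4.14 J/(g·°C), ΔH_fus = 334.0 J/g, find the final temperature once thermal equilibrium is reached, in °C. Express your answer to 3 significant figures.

T_f = 41.7 °C

Heat to bring ice to 0 °C and melt it: q₁ = 54.3×2.1×9.0 + 54.3×334.0 = 19162 J
Heat the water can supply cooling to 0 °C: 202.2×4.14×75.8 = 63452.8 J > q₁, so all ice melts.
Energy balance: 202.2×4.14×(75.8 − T) = 19162 + 54.3×4.14×(T − 0)
837.108(75.8 − T) = 19162 + 224.802 T
63452.8 − 19162 = 1061.910 T
T = 44290.8 / 1061.910 = 41.71 °C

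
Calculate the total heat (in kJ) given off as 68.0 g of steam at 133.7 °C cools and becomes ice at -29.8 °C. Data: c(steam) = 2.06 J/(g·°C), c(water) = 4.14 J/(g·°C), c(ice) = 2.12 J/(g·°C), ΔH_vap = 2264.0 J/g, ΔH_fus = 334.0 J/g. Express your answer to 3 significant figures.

q1 (cool steam 133.7→100 °C): 68.0 × 2.06 × 33.7 = 4721 J
q2 (condense at 100 °C): 68.0 × 2264.0 = 153952 J
q3 (cool water 100→0 °C): 68.0 × 4.14 × 100.0 = 28152 J
q4 (freeze at 0 °C): 68.0 × 334.0 = 22712 J
q5 (cool ice 0→-29.8 °C): 68.0 × 2.12 × 29.8 = 4296 J
Total: 4721 + 153952 + 28152 + 22712 + 4296 = 213833 J = 214 kJ

q = 214 kJ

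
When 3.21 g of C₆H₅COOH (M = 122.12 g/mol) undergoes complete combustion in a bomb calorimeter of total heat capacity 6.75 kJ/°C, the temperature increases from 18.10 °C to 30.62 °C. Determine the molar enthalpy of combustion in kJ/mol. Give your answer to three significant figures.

ΔT = 30.62 − 18.10 = 12.52 °C
q_cal = C_cal × ΔT = 6.75 × 12.52 = 84.51 kJ
n = 3.21 / 122.12 = 0.026286 mol
q_rxn = −q_cal = -84.51 kJ
ΔH = -84.51 / 0.026286 = -3215 kJ/mol

ΔH = -3220 kJ/mol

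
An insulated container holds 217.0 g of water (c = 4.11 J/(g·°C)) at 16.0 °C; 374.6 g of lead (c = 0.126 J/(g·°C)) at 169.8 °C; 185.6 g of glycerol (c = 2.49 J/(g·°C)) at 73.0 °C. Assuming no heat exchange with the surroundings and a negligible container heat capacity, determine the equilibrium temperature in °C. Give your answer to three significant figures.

T_f = 40.0 °C

Σ mᵢcᵢ(T − Tᵢ) = 0  ⇒  T = Σ mᵢcᵢTᵢ / Σ mᵢcᵢ
Σ mᵢcᵢ = 217.0×4.11 + 374.6×0.126 + 185.6×2.49 = 1401.2136
Σ mᵢcᵢTᵢ = 891.87×16.0 + 47.1996×169.8 + 462.144×73.0 = 56021
T = 56021 / 1401.2136 = 39.98 °C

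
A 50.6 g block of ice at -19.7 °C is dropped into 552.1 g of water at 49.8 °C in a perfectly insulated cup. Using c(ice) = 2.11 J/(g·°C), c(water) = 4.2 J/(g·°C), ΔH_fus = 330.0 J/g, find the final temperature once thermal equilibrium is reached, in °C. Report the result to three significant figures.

T_f = 38.2 °C

Heat to bring ice to 0 °C and melt it: q₁ = 50.6×2.11×19.7 + 50.6×330.0 = 18801 J
Heat the water can supply cooling to 0 °C: 552.1×4.2×49.8 = 115477 J > q₁, so all ice melts.
Energy balance: 552.1×4.2×(49.8 − T) = 18801 + 50.6×4.2×(T − 0)
2318.82(49.8 − T) = 18801 + 212.52 T
115477 − 18801 = 2531.34 T
T = 96676 / 2531.34 = 38.19 °C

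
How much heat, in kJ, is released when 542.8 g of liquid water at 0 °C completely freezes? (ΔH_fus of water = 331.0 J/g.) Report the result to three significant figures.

q = m × ΔH_fus = 542.8 × 331.0 = 179700 J = 180 kJ

q = 180 kJ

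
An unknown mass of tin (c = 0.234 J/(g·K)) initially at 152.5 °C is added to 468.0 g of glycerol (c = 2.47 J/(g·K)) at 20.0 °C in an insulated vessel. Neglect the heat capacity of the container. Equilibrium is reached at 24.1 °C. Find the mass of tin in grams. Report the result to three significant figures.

m = 158 g

q_gained = (468.0 × 2.47) × (24.1 − 20.0) = 4739 J
q_lost = m × 0.234 × (152.5 − 24.1) = 30.0456 m
m = 4739 / 30.0456 = 158 g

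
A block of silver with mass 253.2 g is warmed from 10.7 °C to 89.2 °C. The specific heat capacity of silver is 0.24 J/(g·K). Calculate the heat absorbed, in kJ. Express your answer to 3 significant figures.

q = 4.77 kJ

q = m c ΔT = 253.2 × 0.24 × (89.2 − 10.7)
q = 253.2 × 0.24 × 78.5 = 4770 J = 4.77 kJ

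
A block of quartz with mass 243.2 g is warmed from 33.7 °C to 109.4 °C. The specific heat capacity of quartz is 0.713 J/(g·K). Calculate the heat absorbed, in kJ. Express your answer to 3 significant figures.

q = 13.1 kJ

q = m c ΔT = 243.2 × 0.713 × (109.4 − 33.7)
q = 243.2 × 0.713 × 75.7 = 13130 J = 13.1 kJ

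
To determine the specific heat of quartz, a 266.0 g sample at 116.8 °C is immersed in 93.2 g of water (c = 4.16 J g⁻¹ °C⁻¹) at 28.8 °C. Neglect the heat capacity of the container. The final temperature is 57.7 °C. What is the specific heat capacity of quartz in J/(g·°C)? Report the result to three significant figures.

q_gained = (93.2 × 4.16) × (57.7 − 28.8) = 11205 J
q_lost = 266.0 × c × (116.8 − 57.7) = 15720.6 c
Set equal: c = 11205 / 15720.6 = 0.713 J/(g·°C)

c = 0.713 J/(g·°C)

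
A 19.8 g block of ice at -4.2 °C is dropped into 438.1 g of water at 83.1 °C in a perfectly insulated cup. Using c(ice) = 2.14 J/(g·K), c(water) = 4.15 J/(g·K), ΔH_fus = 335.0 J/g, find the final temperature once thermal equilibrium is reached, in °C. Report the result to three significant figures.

T_f = 75.9 °C

Heat to bring ice to 0 °C and melt it: q₁ = 19.8×2.14×4.2 + 19.8×335.0 = 6811.0 J
Heat the water can supply cooling to 0 °C: 438.1×4.15×83.1 = 151085 J > q₁, so all ice melts.
Energy balance: 438.1×4.15×(83.1 − T) = 6811.0 + 19.8×4.15×(T − 0)
1818.115(83.1 − T) = 6811.0 + 82.17 T
151085 − 6811.0 = 1900.285 T
T = 144274.0 / 1900.285 = 75.92 °C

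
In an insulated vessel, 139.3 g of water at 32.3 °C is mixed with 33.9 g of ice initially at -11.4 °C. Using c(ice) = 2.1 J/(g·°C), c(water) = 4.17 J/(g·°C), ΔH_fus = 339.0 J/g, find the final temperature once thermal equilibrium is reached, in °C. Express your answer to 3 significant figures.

Heat to bring ice to 0 °C and melt it: q₁ = 33.9×2.1×11.4 + 33.9×339.0 = 12304 J
Heat the water can supply cooling to 0 °C: 139.3×4.17×32.3 = 18762.5 J > q₁, so all ice melts.
Energy balance: 139.3×4.17×(32.3 − T) = 12304 + 33.9×4.17×(T − 0)
580.881(32.3 − T) = 12304 + 141.363 T
18762.5 − 12304 = 722.244 T
T = 6458.5 / 722.244 = 8.942 °C

T_f = 8.94 °C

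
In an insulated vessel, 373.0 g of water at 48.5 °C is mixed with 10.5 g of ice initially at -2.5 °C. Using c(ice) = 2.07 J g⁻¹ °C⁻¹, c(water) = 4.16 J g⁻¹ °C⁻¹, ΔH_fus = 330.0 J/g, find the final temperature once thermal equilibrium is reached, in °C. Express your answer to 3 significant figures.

Heat to bring ice to 0 °C and melt it: q₁ = 10.5×2.07×2.5 + 10.5×330.0 = 3519.3 J
Heat the water can supply cooling to 0 °C: 373.0×4.16×48.5 = 75256.5 J > q₁, so all ice melts.
Energy balance: 373.0×4.16×(48.5 − T) = 3519.3 + 10.5×4.16×(T − 0)
1551.68(48.5 − T) = 3519.3 + 43.68 T
75256.5 − 3519.3 = 1595.36 T
T = 71737.2 / 1595.36 = 44.97 °C

T_f = 45.0 °C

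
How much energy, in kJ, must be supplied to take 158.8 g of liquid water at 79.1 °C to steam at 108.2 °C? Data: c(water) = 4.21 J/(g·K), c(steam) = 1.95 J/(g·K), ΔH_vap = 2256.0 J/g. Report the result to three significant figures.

q = 375 kJ

q1 (heat water 79.1→100.0 °C): 158.8 × 4.21 × 20.9 = 13973 J
q2 (vaporize at 100 °C): 158.8 × 2256.0 = 358253 J
q3 (heat steam 100.0→108.2 °C): 158.8 × 1.95 × 8.2 = 2539 J
Total: 13973 + 358253 + 2539 = 374765 J = 375 kJ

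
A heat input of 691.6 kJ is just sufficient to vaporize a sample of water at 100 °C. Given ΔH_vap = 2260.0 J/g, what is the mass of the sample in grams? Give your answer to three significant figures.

m = q / ΔH_vap = 691600 J / 2260.0 J/g = 306 g

m = 306 g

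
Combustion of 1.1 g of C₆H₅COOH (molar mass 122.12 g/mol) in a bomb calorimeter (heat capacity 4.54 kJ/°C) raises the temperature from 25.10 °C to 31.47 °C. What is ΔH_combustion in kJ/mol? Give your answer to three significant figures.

ΔH = -3210 kJ/mol

ΔT = 31.47 − 25.10 = 6.37 °C
q_cal = C_cal × ΔT = 4.54 × 6.37 = 28.9198 kJ
n = 1.1 / 122.12 = 0.009008 mol
q_rxn = −q_cal = -28.9198 kJ
ΔH = -28.9198 / 0.009008 = -3210 kJ/mol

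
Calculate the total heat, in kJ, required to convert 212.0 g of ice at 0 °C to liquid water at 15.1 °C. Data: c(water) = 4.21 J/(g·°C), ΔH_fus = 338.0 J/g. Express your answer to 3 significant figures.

q = 85.1 kJ

q1 (melt at 0 °C): 212.0 × 338.0 = 71656 J
q2 (heat water 0.0→15.1 °C): 212.0 × 4.21 × 15.1 = 13477 J
Total: 71656 + 13477 = 85133 J = 85.1 kJ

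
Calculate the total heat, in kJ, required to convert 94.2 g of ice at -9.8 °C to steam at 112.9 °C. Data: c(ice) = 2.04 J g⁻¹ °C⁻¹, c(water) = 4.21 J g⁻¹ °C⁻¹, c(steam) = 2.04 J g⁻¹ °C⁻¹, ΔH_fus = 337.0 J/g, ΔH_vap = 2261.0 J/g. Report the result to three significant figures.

q1 (heat ice -9.8→0.0 °C): 94.2 × 2.04 × 9.8 = 1883 J
q2 (melt at 0 °C): 94.2 × 337.0 = 31745 J
q3 (heat water 0.0→100.0 °C): 94.2 × 4.21 × 100.0 = 39658 J
q4 (vaporize at 100 °C): 94.2 × 2261.0 = 212986 J
q5 (heat steam 100.0→112.9 °C): 94.2 × 2.04 × 12.9 = 2479 J
Total: 1883 + 31745 + 39658 + 212986 + 2479 = 288751 J = 289 kJ

q = 289 kJ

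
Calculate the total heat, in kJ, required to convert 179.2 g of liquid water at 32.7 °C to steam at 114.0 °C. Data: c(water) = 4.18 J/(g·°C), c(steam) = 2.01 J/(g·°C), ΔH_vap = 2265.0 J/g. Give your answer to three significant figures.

q = 461 kJ

q1 (heat water 32.7→100.0 °C): 179.2 × 4.18 × 67.3 = 50411 J
q2 (vaporize at 100 °C): 179.2 × 2265.0 = 405888 J
q3 (heat steam 100.0→114.0 °C): 179.2 × 2.01 × 14.0 = 5043 J
Total: 50411 + 405888 + 5043 = 461342 J = 461 kJ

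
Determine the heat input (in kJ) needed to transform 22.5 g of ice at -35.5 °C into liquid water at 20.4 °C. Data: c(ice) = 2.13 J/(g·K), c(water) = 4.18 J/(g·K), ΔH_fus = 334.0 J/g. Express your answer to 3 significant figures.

q1 (heat ice -35.5→0.0 °C): 22.5 × 2.13 × 35.5 = 1701 J
q2 (melt at 0 °C): 22.5 × 334.0 = 7515 J
q3 (heat water 0.0→20.4 °C): 22.5 × 4.18 × 20.4 = 1919 J
Total: 1701 + 7515 + 1919 = 11135 J = 11.1 kJ

q = 11.1 kJ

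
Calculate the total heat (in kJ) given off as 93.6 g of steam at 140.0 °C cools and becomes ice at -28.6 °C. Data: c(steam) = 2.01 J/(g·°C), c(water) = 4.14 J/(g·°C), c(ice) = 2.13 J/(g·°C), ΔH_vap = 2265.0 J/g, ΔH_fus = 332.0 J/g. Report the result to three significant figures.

q1 (cool steam 140.0→100 °C): 93.6 × 2.01 × 40.0 = 7525 J
q2 (condense at 100 °C): 93.6 × 2265.0 = 212004 J
q3 (cool water 100→0 °C): 93.6 × 4.14 × 100.0 = 38750 J
q4 (freeze at 0 °C): 93.6 × 332.0 = 31075 J
q5 (cool ice 0→-28.6 °C): 93.6 × 2.13 × 28.6 = 5702 J
Total: 7525 + 212004 + 38750 + 31075 + 5702 = 295056 J = 295 kJ

q = 295 kJ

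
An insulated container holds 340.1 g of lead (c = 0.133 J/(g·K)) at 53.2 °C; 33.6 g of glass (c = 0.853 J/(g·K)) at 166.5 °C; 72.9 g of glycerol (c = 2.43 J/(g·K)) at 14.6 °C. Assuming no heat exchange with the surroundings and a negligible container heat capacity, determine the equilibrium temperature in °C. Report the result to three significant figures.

Σ mᵢcᵢ(T − Tᵢ) = 0  ⇒  T = Σ mᵢcᵢTᵢ / Σ mᵢcᵢ
Σ mᵢcᵢ = 340.1×0.133 + 33.6×0.853 + 72.9×2.43 = 251.0411
Σ mᵢcᵢTᵢ = 45.2333×53.2 + 28.6608×166.5 + 177.147×14.6 = 9764.8
T = 9764.8 / 251.0411 = 38.90 °C

T_f = 38.9 °C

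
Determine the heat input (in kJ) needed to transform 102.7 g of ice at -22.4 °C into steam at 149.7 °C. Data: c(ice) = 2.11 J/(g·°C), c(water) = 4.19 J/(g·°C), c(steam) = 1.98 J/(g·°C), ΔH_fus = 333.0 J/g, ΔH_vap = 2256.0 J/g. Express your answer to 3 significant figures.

q = 324 kJ

q1 (heat ice -22.4→0.0 °C): 102.7 × 2.11 × 22.4 = 4854 J
q2 (melt at 0 °C): 102.7 × 333.0 = 34199 J
q3 (heat water 0.0→100.0 °C): 102.7 × 4.19 × 100.0 = 43031 J
q4 (vaporize at 100 °C): 102.7 × 2256.0 = 231691 J
q5 (heat steam 100.0→149.7 °C): 102.7 × 1.98 × 49.7 = 10106 J
Total: 4854 + 34199 + 43031 + 231691 + 10106 = 323881 J = 324 kJ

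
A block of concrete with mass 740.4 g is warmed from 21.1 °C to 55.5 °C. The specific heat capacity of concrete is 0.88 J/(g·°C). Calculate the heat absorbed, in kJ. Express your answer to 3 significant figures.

q = m c ΔT = 740.4 × 0.88 × (55.5 − 21.1)
q = 740.4 × 0.88 × 34.4 = 22410 J = 22.4 kJ

q = 22.4 kJ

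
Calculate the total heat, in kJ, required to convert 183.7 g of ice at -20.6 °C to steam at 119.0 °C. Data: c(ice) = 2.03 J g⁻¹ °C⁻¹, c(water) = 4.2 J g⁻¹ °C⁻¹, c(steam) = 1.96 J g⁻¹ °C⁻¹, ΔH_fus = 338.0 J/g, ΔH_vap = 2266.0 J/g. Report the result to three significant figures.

q = 570 kJ

q1 (heat ice -20.6→0.0 °C): 183.7 × 2.03 × 20.6 = 7682 J
q2 (melt at 0 °C): 183.7 × 338.0 = 62091 J
q3 (heat water 0.0→100.0 °C): 183.7 × 4.2 × 100.0 = 77154 J
q4 (vaporize at 100 °C): 183.7 × 2266.0 = 416264 J
q5 (heat steam 100.0→119.0 °C): 183.7 × 1.96 × 19.0 = 6841 J
Total: 7682 + 62091 + 77154 + 416264 + 6841 = 570032 J = 570 kJ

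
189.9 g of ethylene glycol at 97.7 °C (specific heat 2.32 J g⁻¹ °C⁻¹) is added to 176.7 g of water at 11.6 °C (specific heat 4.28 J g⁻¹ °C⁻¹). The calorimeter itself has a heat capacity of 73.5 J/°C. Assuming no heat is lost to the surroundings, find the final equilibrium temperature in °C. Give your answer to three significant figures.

T_f = 41.5 °C

Heat lost by ethylene glycol = heat gained by water + calorimeter.
(189.9)(2.32)(97.7 − T) = [(176.7)(4.28) + 73.5](T − 11.6)
440.568 (97.7 − T) = 829.776 (T − 11.6)
43043 − 440.568 T = 829.776 T − 9625.4
52668.4 = 1270.344 T
T = 41.46 °C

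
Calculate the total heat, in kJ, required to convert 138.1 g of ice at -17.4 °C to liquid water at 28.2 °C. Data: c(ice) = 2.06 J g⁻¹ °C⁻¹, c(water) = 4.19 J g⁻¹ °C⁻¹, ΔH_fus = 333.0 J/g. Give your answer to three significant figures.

q = 67.3 kJ

q1 (heat ice -17.4→0.0 °C): 138.1 × 2.06 × 17.4 = 4950 J
q2 (melt at 0 °C): 138.1 × 333.0 = 45987 J
q3 (heat water 0.0→28.2 °C): 138.1 × 4.19 × 28.2 = 16318 J
Total: 4950 + 45987 + 16318 = 67255 J = 67.3 kJ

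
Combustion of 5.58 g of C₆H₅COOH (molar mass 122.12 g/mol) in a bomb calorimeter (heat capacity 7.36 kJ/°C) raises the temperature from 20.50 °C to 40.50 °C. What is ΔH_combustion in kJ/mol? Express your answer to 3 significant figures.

ΔH = -3220 kJ/mol

ΔT = 40.50 − 20.50 = 20.00 °C
q_cal = C_cal × ΔT = 7.36 × 20.00 = 147.2 kJ
n = 5.58 / 122.12 = 0.04569 mol
q_rxn = −q_cal = -147.2 kJ
ΔH = -147.2 / 0.04569 = -3222 kJ/mol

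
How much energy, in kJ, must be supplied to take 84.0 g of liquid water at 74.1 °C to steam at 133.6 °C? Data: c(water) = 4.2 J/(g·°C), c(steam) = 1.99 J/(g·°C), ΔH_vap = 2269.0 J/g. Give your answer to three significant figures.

q1 (heat water 74.1→100.0 °C): 84.0 × 4.2 × 25.9 = 9138 J
q2 (vaporize at 100 °C): 84.0 × 2269.0 = 190596 J
q3 (heat steam 100.0→133.6 °C): 84.0 × 1.99 × 33.6 = 5617 J
Total: 9138 + 190596 + 5617 = 205351 J = 205 kJ

q = 205 kJ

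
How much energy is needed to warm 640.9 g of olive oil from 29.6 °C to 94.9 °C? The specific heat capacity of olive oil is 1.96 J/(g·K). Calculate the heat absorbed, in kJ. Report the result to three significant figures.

q = 82.0 kJ

q = m c ΔT = 640.9 × 1.96 × (94.9 − 29.6)
q = 640.9 × 1.96 × 65.3 = 82030 J = 82.0 kJ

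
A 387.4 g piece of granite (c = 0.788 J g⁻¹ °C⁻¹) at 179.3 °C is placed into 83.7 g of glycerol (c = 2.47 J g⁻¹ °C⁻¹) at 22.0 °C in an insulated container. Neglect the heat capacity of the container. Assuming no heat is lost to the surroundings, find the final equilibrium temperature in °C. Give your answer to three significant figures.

Heat lost by granite = heat gained by glycerol.
(387.4)(0.788)(179.3 − T) = (83.7)(2.47)(T − 22.0)
305.2712 (179.3 − T) = 206.739 (T − 22.0)
54735 − 305.2712 T = 206.739 T − 4548.3
59283.3 = 512.0102 T
T = 115.8 °C

T_f = 116 °C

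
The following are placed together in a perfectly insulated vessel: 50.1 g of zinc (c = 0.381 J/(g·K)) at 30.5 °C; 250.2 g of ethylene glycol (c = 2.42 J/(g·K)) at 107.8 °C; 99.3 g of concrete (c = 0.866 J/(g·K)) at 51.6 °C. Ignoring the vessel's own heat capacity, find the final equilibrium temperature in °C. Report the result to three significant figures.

T_f = 98.9 °C

Σ mᵢcᵢ(T − Tᵢ) = 0  ⇒  T = Σ mᵢcᵢTᵢ / Σ mᵢcᵢ
Σ mᵢcᵢ = 50.1×0.381 + 250.2×2.42 + 99.3×0.866 = 710.5659
Σ mᵢcᵢTᵢ = 19.0881×30.5 + 605.484×107.8 + 85.9938×51.6 = 70291
T = 70291 / 710.5659 = 98.92 °C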